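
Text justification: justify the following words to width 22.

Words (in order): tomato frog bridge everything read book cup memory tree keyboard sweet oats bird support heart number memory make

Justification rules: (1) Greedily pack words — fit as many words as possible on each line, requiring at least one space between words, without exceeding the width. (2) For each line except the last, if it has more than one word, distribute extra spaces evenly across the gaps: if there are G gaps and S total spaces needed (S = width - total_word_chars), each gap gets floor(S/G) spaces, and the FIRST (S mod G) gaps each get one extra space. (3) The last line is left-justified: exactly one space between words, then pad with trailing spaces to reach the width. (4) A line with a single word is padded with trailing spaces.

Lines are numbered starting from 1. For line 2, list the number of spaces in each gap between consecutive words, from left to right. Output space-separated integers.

Line 1: ['tomato', 'frog', 'bridge'] (min_width=18, slack=4)
Line 2: ['everything', 'read', 'book'] (min_width=20, slack=2)
Line 3: ['cup', 'memory', 'tree'] (min_width=15, slack=7)
Line 4: ['keyboard', 'sweet', 'oats'] (min_width=19, slack=3)
Line 5: ['bird', 'support', 'heart'] (min_width=18, slack=4)
Line 6: ['number', 'memory', 'make'] (min_width=18, slack=4)

Answer: 2 2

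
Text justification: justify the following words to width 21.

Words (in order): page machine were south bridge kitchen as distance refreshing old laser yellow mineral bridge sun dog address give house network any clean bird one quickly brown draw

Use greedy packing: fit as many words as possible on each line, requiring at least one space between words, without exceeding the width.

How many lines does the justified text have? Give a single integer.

Answer: 9

Derivation:
Line 1: ['page', 'machine', 'were'] (min_width=17, slack=4)
Line 2: ['south', 'bridge', 'kitchen'] (min_width=20, slack=1)
Line 3: ['as', 'distance'] (min_width=11, slack=10)
Line 4: ['refreshing', 'old', 'laser'] (min_width=20, slack=1)
Line 5: ['yellow', 'mineral', 'bridge'] (min_width=21, slack=0)
Line 6: ['sun', 'dog', 'address', 'give'] (min_width=20, slack=1)
Line 7: ['house', 'network', 'any'] (min_width=17, slack=4)
Line 8: ['clean', 'bird', 'one'] (min_width=14, slack=7)
Line 9: ['quickly', 'brown', 'draw'] (min_width=18, slack=3)
Total lines: 9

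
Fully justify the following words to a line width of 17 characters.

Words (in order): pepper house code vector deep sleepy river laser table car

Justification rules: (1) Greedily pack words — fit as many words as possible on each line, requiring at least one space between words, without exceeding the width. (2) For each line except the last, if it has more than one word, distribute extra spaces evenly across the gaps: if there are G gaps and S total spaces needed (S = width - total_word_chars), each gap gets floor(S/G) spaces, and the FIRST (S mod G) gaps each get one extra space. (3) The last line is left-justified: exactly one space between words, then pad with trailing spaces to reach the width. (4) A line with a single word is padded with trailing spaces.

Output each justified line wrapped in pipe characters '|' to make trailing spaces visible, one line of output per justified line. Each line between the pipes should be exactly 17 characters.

Answer: |pepper house code|
|vector       deep|
|sleepy      river|
|laser table car  |

Derivation:
Line 1: ['pepper', 'house', 'code'] (min_width=17, slack=0)
Line 2: ['vector', 'deep'] (min_width=11, slack=6)
Line 3: ['sleepy', 'river'] (min_width=12, slack=5)
Line 4: ['laser', 'table', 'car'] (min_width=15, slack=2)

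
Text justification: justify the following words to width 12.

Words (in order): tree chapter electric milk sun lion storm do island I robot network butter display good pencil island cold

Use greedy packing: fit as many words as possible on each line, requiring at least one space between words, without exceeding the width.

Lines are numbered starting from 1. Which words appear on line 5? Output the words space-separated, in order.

Line 1: ['tree', 'chapter'] (min_width=12, slack=0)
Line 2: ['electric'] (min_width=8, slack=4)
Line 3: ['milk', 'sun'] (min_width=8, slack=4)
Line 4: ['lion', 'storm'] (min_width=10, slack=2)
Line 5: ['do', 'island', 'I'] (min_width=11, slack=1)
Line 6: ['robot'] (min_width=5, slack=7)
Line 7: ['network'] (min_width=7, slack=5)
Line 8: ['butter'] (min_width=6, slack=6)
Line 9: ['display', 'good'] (min_width=12, slack=0)
Line 10: ['pencil'] (min_width=6, slack=6)
Line 11: ['island', 'cold'] (min_width=11, slack=1)

Answer: do island I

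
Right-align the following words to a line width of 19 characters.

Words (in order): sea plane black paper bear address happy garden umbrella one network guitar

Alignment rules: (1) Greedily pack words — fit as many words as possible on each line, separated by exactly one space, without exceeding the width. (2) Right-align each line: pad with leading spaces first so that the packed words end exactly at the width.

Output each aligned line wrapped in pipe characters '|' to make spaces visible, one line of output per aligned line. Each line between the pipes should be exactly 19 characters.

Answer: |    sea plane black|
| paper bear address|
|       happy garden|
|       umbrella one|
|     network guitar|

Derivation:
Line 1: ['sea', 'plane', 'black'] (min_width=15, slack=4)
Line 2: ['paper', 'bear', 'address'] (min_width=18, slack=1)
Line 3: ['happy', 'garden'] (min_width=12, slack=7)
Line 4: ['umbrella', 'one'] (min_width=12, slack=7)
Line 5: ['network', 'guitar'] (min_width=14, slack=5)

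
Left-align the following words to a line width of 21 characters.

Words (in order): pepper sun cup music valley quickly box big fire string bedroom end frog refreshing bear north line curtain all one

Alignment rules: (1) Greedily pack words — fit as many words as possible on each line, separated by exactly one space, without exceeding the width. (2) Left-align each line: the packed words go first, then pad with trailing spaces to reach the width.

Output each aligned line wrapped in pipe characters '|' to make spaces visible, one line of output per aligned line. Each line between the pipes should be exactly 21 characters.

Answer: |pepper sun cup music |
|valley quickly box   |
|big fire string      |
|bedroom end frog     |
|refreshing bear north|
|line curtain all one |

Derivation:
Line 1: ['pepper', 'sun', 'cup', 'music'] (min_width=20, slack=1)
Line 2: ['valley', 'quickly', 'box'] (min_width=18, slack=3)
Line 3: ['big', 'fire', 'string'] (min_width=15, slack=6)
Line 4: ['bedroom', 'end', 'frog'] (min_width=16, slack=5)
Line 5: ['refreshing', 'bear', 'north'] (min_width=21, slack=0)
Line 6: ['line', 'curtain', 'all', 'one'] (min_width=20, slack=1)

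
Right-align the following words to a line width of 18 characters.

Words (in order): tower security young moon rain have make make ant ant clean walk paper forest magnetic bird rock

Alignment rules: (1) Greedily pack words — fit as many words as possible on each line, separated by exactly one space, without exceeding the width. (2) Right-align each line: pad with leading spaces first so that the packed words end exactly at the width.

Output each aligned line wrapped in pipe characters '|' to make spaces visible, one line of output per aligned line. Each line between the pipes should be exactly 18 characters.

Line 1: ['tower', 'security'] (min_width=14, slack=4)
Line 2: ['young', 'moon', 'rain'] (min_width=15, slack=3)
Line 3: ['have', 'make', 'make', 'ant'] (min_width=18, slack=0)
Line 4: ['ant', 'clean', 'walk'] (min_width=14, slack=4)
Line 5: ['paper', 'forest'] (min_width=12, slack=6)
Line 6: ['magnetic', 'bird', 'rock'] (min_width=18, slack=0)

Answer: |    tower security|
|   young moon rain|
|have make make ant|
|    ant clean walk|
|      paper forest|
|magnetic bird rock|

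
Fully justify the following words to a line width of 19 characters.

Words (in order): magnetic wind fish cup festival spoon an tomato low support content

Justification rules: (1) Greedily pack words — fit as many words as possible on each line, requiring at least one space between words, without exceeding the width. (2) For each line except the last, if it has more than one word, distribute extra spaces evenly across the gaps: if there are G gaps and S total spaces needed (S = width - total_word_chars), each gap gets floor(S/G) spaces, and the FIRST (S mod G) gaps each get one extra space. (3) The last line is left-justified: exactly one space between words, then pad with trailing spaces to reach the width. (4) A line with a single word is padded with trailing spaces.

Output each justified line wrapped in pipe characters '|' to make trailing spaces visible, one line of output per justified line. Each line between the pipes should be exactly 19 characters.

Line 1: ['magnetic', 'wind', 'fish'] (min_width=18, slack=1)
Line 2: ['cup', 'festival', 'spoon'] (min_width=18, slack=1)
Line 3: ['an', 'tomato', 'low'] (min_width=13, slack=6)
Line 4: ['support', 'content'] (min_width=15, slack=4)

Answer: |magnetic  wind fish|
|cup  festival spoon|
|an    tomato    low|
|support content    |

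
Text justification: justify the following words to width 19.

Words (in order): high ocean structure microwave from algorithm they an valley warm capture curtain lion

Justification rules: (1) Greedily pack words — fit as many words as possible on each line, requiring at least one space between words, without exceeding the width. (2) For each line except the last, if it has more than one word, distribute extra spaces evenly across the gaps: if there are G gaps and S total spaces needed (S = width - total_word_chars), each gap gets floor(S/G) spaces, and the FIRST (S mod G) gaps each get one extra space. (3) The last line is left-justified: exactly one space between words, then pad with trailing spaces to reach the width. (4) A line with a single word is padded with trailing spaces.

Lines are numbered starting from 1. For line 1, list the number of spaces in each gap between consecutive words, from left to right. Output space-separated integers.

Line 1: ['high', 'ocean'] (min_width=10, slack=9)
Line 2: ['structure', 'microwave'] (min_width=19, slack=0)
Line 3: ['from', 'algorithm', 'they'] (min_width=19, slack=0)
Line 4: ['an', 'valley', 'warm'] (min_width=14, slack=5)
Line 5: ['capture', 'curtain'] (min_width=15, slack=4)
Line 6: ['lion'] (min_width=4, slack=15)

Answer: 10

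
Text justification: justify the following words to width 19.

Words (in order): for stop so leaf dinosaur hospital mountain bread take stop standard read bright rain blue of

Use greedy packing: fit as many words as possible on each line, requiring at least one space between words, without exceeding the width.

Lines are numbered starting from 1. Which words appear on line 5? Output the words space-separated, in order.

Answer: bright rain blue of

Derivation:
Line 1: ['for', 'stop', 'so', 'leaf'] (min_width=16, slack=3)
Line 2: ['dinosaur', 'hospital'] (min_width=17, slack=2)
Line 3: ['mountain', 'bread', 'take'] (min_width=19, slack=0)
Line 4: ['stop', 'standard', 'read'] (min_width=18, slack=1)
Line 5: ['bright', 'rain', 'blue', 'of'] (min_width=19, slack=0)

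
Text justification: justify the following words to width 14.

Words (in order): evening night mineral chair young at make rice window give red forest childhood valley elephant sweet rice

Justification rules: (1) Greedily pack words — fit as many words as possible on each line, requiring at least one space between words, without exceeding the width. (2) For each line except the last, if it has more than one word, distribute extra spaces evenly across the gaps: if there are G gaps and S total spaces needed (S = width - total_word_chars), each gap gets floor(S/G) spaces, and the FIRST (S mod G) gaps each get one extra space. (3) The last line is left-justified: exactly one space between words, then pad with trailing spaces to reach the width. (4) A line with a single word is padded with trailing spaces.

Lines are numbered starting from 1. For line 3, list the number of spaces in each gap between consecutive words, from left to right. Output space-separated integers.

Answer: 2 1

Derivation:
Line 1: ['evening', 'night'] (min_width=13, slack=1)
Line 2: ['mineral', 'chair'] (min_width=13, slack=1)
Line 3: ['young', 'at', 'make'] (min_width=13, slack=1)
Line 4: ['rice', 'window'] (min_width=11, slack=3)
Line 5: ['give', 'red'] (min_width=8, slack=6)
Line 6: ['forest'] (min_width=6, slack=8)
Line 7: ['childhood'] (min_width=9, slack=5)
Line 8: ['valley'] (min_width=6, slack=8)
Line 9: ['elephant', 'sweet'] (min_width=14, slack=0)
Line 10: ['rice'] (min_width=4, slack=10)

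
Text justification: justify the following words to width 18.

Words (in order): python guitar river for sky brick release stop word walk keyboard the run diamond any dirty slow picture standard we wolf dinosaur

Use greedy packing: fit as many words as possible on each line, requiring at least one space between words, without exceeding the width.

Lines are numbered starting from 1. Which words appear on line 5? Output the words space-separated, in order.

Answer: the run diamond

Derivation:
Line 1: ['python', 'guitar'] (min_width=13, slack=5)
Line 2: ['river', 'for', 'sky'] (min_width=13, slack=5)
Line 3: ['brick', 'release', 'stop'] (min_width=18, slack=0)
Line 4: ['word', 'walk', 'keyboard'] (min_width=18, slack=0)
Line 5: ['the', 'run', 'diamond'] (min_width=15, slack=3)
Line 6: ['any', 'dirty', 'slow'] (min_width=14, slack=4)
Line 7: ['picture', 'standard'] (min_width=16, slack=2)
Line 8: ['we', 'wolf', 'dinosaur'] (min_width=16, slack=2)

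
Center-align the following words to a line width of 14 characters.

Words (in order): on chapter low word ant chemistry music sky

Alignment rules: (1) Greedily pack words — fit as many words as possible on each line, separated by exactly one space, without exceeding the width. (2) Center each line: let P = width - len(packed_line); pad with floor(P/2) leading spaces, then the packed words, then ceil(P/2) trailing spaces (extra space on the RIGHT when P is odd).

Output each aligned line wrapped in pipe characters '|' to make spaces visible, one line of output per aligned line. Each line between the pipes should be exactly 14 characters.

Answer: |on chapter low|
|   word ant   |
|  chemistry   |
|  music sky   |

Derivation:
Line 1: ['on', 'chapter', 'low'] (min_width=14, slack=0)
Line 2: ['word', 'ant'] (min_width=8, slack=6)
Line 3: ['chemistry'] (min_width=9, slack=5)
Line 4: ['music', 'sky'] (min_width=9, slack=5)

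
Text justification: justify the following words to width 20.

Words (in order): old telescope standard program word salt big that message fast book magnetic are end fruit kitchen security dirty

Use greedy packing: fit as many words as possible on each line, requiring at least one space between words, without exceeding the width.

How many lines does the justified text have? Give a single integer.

Line 1: ['old', 'telescope'] (min_width=13, slack=7)
Line 2: ['standard', 'program'] (min_width=16, slack=4)
Line 3: ['word', 'salt', 'big', 'that'] (min_width=18, slack=2)
Line 4: ['message', 'fast', 'book'] (min_width=17, slack=3)
Line 5: ['magnetic', 'are', 'end'] (min_width=16, slack=4)
Line 6: ['fruit', 'kitchen'] (min_width=13, slack=7)
Line 7: ['security', 'dirty'] (min_width=14, slack=6)
Total lines: 7

Answer: 7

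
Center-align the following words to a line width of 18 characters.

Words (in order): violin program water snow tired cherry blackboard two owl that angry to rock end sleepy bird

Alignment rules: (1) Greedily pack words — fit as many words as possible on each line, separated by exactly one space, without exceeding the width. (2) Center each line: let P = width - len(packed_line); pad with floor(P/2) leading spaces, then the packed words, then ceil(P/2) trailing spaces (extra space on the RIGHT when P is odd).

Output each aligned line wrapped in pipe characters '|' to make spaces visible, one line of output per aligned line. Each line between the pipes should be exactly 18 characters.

Answer: |  violin program  |
| water snow tired |
|cherry blackboard |
|two owl that angry|
|to rock end sleepy|
|       bird       |

Derivation:
Line 1: ['violin', 'program'] (min_width=14, slack=4)
Line 2: ['water', 'snow', 'tired'] (min_width=16, slack=2)
Line 3: ['cherry', 'blackboard'] (min_width=17, slack=1)
Line 4: ['two', 'owl', 'that', 'angry'] (min_width=18, slack=0)
Line 5: ['to', 'rock', 'end', 'sleepy'] (min_width=18, slack=0)
Line 6: ['bird'] (min_width=4, slack=14)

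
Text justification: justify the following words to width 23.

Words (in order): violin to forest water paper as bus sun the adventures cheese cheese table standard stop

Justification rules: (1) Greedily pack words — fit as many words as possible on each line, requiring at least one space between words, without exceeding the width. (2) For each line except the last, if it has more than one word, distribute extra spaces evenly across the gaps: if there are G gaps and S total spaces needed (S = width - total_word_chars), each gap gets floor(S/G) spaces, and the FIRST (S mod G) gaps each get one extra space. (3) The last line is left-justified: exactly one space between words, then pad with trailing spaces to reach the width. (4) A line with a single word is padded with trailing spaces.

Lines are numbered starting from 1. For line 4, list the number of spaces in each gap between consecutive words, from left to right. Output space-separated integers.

Answer: 2 2

Derivation:
Line 1: ['violin', 'to', 'forest', 'water'] (min_width=22, slack=1)
Line 2: ['paper', 'as', 'bus', 'sun', 'the'] (min_width=20, slack=3)
Line 3: ['adventures', 'cheese'] (min_width=17, slack=6)
Line 4: ['cheese', 'table', 'standard'] (min_width=21, slack=2)
Line 5: ['stop'] (min_width=4, slack=19)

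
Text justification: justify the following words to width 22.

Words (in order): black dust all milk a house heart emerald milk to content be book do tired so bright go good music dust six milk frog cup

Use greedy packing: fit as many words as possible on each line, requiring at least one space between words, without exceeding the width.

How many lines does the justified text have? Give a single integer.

Answer: 6

Derivation:
Line 1: ['black', 'dust', 'all', 'milk', 'a'] (min_width=21, slack=1)
Line 2: ['house', 'heart', 'emerald'] (min_width=19, slack=3)
Line 3: ['milk', 'to', 'content', 'be'] (min_width=18, slack=4)
Line 4: ['book', 'do', 'tired', 'so'] (min_width=16, slack=6)
Line 5: ['bright', 'go', 'good', 'music'] (min_width=20, slack=2)
Line 6: ['dust', 'six', 'milk', 'frog', 'cup'] (min_width=22, slack=0)
Total lines: 6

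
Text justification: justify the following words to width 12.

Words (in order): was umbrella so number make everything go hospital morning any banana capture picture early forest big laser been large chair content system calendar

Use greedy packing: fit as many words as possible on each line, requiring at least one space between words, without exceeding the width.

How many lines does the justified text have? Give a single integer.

Answer: 16

Derivation:
Line 1: ['was', 'umbrella'] (min_width=12, slack=0)
Line 2: ['so', 'number'] (min_width=9, slack=3)
Line 3: ['make'] (min_width=4, slack=8)
Line 4: ['everything'] (min_width=10, slack=2)
Line 5: ['go', 'hospital'] (min_width=11, slack=1)
Line 6: ['morning', 'any'] (min_width=11, slack=1)
Line 7: ['banana'] (min_width=6, slack=6)
Line 8: ['capture'] (min_width=7, slack=5)
Line 9: ['picture'] (min_width=7, slack=5)
Line 10: ['early', 'forest'] (min_width=12, slack=0)
Line 11: ['big', 'laser'] (min_width=9, slack=3)
Line 12: ['been', 'large'] (min_width=10, slack=2)
Line 13: ['chair'] (min_width=5, slack=7)
Line 14: ['content'] (min_width=7, slack=5)
Line 15: ['system'] (min_width=6, slack=6)
Line 16: ['calendar'] (min_width=8, slack=4)
Total lines: 16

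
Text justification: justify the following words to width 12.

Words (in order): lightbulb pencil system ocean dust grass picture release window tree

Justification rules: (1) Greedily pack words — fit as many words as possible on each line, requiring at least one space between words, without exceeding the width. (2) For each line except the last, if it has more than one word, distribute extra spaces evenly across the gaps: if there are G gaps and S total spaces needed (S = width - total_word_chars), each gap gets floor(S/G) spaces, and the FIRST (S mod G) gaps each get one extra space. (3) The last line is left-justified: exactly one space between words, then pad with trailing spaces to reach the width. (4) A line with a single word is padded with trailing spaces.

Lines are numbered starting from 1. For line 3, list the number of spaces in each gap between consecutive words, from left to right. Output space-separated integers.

Answer: 1

Derivation:
Line 1: ['lightbulb'] (min_width=9, slack=3)
Line 2: ['pencil'] (min_width=6, slack=6)
Line 3: ['system', 'ocean'] (min_width=12, slack=0)
Line 4: ['dust', 'grass'] (min_width=10, slack=2)
Line 5: ['picture'] (min_width=7, slack=5)
Line 6: ['release'] (min_width=7, slack=5)
Line 7: ['window', 'tree'] (min_width=11, slack=1)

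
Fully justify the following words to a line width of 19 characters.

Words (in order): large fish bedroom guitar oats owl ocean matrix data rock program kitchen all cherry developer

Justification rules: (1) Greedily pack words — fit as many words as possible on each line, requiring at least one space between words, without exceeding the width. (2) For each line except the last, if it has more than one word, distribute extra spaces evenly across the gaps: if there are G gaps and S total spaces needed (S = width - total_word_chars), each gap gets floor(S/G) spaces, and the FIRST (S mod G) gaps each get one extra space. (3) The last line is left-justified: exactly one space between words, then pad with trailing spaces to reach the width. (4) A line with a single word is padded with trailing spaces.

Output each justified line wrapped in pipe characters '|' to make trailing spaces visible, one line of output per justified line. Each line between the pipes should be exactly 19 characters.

Answer: |large  fish bedroom|
|guitar   oats   owl|
|ocean  matrix  data|
|rock        program|
|kitchen  all cherry|
|developer          |

Derivation:
Line 1: ['large', 'fish', 'bedroom'] (min_width=18, slack=1)
Line 2: ['guitar', 'oats', 'owl'] (min_width=15, slack=4)
Line 3: ['ocean', 'matrix', 'data'] (min_width=17, slack=2)
Line 4: ['rock', 'program'] (min_width=12, slack=7)
Line 5: ['kitchen', 'all', 'cherry'] (min_width=18, slack=1)
Line 6: ['developer'] (min_width=9, slack=10)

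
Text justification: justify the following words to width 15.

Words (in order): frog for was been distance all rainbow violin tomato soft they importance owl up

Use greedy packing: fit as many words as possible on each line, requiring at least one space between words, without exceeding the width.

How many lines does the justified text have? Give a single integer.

Line 1: ['frog', 'for', 'was'] (min_width=12, slack=3)
Line 2: ['been', 'distance'] (min_width=13, slack=2)
Line 3: ['all', 'rainbow'] (min_width=11, slack=4)
Line 4: ['violin', 'tomato'] (min_width=13, slack=2)
Line 5: ['soft', 'they'] (min_width=9, slack=6)
Line 6: ['importance', 'owl'] (min_width=14, slack=1)
Line 7: ['up'] (min_width=2, slack=13)
Total lines: 7

Answer: 7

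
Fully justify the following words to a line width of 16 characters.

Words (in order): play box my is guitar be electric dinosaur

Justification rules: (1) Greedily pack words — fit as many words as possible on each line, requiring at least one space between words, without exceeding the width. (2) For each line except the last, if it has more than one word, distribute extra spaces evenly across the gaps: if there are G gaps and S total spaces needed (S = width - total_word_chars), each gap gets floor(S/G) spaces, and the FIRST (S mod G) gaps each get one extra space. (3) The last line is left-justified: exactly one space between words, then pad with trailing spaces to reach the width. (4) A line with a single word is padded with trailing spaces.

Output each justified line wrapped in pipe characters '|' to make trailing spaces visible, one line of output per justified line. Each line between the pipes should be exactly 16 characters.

Line 1: ['play', 'box', 'my', 'is'] (min_width=14, slack=2)
Line 2: ['guitar', 'be'] (min_width=9, slack=7)
Line 3: ['electric'] (min_width=8, slack=8)
Line 4: ['dinosaur'] (min_width=8, slack=8)

Answer: |play  box  my is|
|guitar        be|
|electric        |
|dinosaur        |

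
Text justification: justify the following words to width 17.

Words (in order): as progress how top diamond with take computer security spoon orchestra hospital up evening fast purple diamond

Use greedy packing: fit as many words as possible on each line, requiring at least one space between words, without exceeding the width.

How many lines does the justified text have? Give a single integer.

Answer: 8

Derivation:
Line 1: ['as', 'progress', 'how'] (min_width=15, slack=2)
Line 2: ['top', 'diamond', 'with'] (min_width=16, slack=1)
Line 3: ['take', 'computer'] (min_width=13, slack=4)
Line 4: ['security', 'spoon'] (min_width=14, slack=3)
Line 5: ['orchestra'] (min_width=9, slack=8)
Line 6: ['hospital', 'up'] (min_width=11, slack=6)
Line 7: ['evening', 'fast'] (min_width=12, slack=5)
Line 8: ['purple', 'diamond'] (min_width=14, slack=3)
Total lines: 8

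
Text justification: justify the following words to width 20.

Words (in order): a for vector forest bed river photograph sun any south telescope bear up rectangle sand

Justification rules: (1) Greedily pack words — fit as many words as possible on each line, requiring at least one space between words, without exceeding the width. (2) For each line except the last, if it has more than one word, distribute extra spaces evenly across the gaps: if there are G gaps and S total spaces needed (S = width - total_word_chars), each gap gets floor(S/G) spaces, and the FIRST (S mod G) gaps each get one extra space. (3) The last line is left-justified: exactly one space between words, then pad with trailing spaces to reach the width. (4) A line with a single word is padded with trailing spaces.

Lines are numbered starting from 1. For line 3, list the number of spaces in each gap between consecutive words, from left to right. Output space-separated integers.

Line 1: ['a', 'for', 'vector', 'forest'] (min_width=19, slack=1)
Line 2: ['bed', 'river', 'photograph'] (min_width=20, slack=0)
Line 3: ['sun', 'any', 'south'] (min_width=13, slack=7)
Line 4: ['telescope', 'bear', 'up'] (min_width=17, slack=3)
Line 5: ['rectangle', 'sand'] (min_width=14, slack=6)

Answer: 5 4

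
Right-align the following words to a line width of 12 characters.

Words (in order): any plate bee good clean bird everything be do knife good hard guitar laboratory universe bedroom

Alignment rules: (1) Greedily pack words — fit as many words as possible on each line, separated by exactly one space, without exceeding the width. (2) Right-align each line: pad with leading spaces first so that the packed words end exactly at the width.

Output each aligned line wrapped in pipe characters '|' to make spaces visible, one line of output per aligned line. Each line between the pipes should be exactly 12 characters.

Line 1: ['any', 'plate'] (min_width=9, slack=3)
Line 2: ['bee', 'good'] (min_width=8, slack=4)
Line 3: ['clean', 'bird'] (min_width=10, slack=2)
Line 4: ['everything'] (min_width=10, slack=2)
Line 5: ['be', 'do', 'knife'] (min_width=11, slack=1)
Line 6: ['good', 'hard'] (min_width=9, slack=3)
Line 7: ['guitar'] (min_width=6, slack=6)
Line 8: ['laboratory'] (min_width=10, slack=2)
Line 9: ['universe'] (min_width=8, slack=4)
Line 10: ['bedroom'] (min_width=7, slack=5)

Answer: |   any plate|
|    bee good|
|  clean bird|
|  everything|
| be do knife|
|   good hard|
|      guitar|
|  laboratory|
|    universe|
|     bedroom|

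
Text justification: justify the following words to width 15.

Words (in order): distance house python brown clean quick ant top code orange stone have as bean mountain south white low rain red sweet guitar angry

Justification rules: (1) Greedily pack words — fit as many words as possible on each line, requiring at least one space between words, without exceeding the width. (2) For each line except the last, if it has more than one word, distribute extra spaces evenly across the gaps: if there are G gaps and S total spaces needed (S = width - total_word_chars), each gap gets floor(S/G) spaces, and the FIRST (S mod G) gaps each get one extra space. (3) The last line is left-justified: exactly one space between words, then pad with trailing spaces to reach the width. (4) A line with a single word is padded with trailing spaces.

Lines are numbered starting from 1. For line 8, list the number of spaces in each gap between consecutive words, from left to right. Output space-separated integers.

Answer: 2 1

Derivation:
Line 1: ['distance', 'house'] (min_width=14, slack=1)
Line 2: ['python', 'brown'] (min_width=12, slack=3)
Line 3: ['clean', 'quick', 'ant'] (min_width=15, slack=0)
Line 4: ['top', 'code', 'orange'] (min_width=15, slack=0)
Line 5: ['stone', 'have', 'as'] (min_width=13, slack=2)
Line 6: ['bean', 'mountain'] (min_width=13, slack=2)
Line 7: ['south', 'white', 'low'] (min_width=15, slack=0)
Line 8: ['rain', 'red', 'sweet'] (min_width=14, slack=1)
Line 9: ['guitar', 'angry'] (min_width=12, slack=3)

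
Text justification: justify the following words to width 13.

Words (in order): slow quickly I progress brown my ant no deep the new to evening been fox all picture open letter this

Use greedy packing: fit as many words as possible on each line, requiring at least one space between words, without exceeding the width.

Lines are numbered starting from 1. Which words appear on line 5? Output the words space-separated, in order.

Line 1: ['slow', 'quickly'] (min_width=12, slack=1)
Line 2: ['I', 'progress'] (min_width=10, slack=3)
Line 3: ['brown', 'my', 'ant'] (min_width=12, slack=1)
Line 4: ['no', 'deep', 'the'] (min_width=11, slack=2)
Line 5: ['new', 'to'] (min_width=6, slack=7)
Line 6: ['evening', 'been'] (min_width=12, slack=1)
Line 7: ['fox', 'all'] (min_width=7, slack=6)
Line 8: ['picture', 'open'] (min_width=12, slack=1)
Line 9: ['letter', 'this'] (min_width=11, slack=2)

Answer: new to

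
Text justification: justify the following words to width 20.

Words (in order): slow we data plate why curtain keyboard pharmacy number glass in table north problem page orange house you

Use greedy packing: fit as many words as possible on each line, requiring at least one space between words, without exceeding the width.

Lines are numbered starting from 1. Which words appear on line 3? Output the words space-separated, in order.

Answer: pharmacy number

Derivation:
Line 1: ['slow', 'we', 'data', 'plate'] (min_width=18, slack=2)
Line 2: ['why', 'curtain', 'keyboard'] (min_width=20, slack=0)
Line 3: ['pharmacy', 'number'] (min_width=15, slack=5)
Line 4: ['glass', 'in', 'table', 'north'] (min_width=20, slack=0)
Line 5: ['problem', 'page', 'orange'] (min_width=19, slack=1)
Line 6: ['house', 'you'] (min_width=9, slack=11)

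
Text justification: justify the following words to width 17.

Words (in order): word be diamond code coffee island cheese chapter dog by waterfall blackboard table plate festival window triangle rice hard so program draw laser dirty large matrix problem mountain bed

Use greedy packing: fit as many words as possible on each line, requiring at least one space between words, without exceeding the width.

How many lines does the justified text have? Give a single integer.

Answer: 13

Derivation:
Line 1: ['word', 'be', 'diamond'] (min_width=15, slack=2)
Line 2: ['code', 'coffee'] (min_width=11, slack=6)
Line 3: ['island', 'cheese'] (min_width=13, slack=4)
Line 4: ['chapter', 'dog', 'by'] (min_width=14, slack=3)
Line 5: ['waterfall'] (min_width=9, slack=8)
Line 6: ['blackboard', 'table'] (min_width=16, slack=1)
Line 7: ['plate', 'festival'] (min_width=14, slack=3)
Line 8: ['window', 'triangle'] (min_width=15, slack=2)
Line 9: ['rice', 'hard', 'so'] (min_width=12, slack=5)
Line 10: ['program', 'draw'] (min_width=12, slack=5)
Line 11: ['laser', 'dirty', 'large'] (min_width=17, slack=0)
Line 12: ['matrix', 'problem'] (min_width=14, slack=3)
Line 13: ['mountain', 'bed'] (min_width=12, slack=5)
Total lines: 13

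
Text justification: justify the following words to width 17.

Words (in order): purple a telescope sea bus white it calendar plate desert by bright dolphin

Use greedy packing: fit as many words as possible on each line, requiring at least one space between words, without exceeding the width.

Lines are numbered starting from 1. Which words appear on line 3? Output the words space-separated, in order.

Answer: white it calendar

Derivation:
Line 1: ['purple', 'a'] (min_width=8, slack=9)
Line 2: ['telescope', 'sea', 'bus'] (min_width=17, slack=0)
Line 3: ['white', 'it', 'calendar'] (min_width=17, slack=0)
Line 4: ['plate', 'desert', 'by'] (min_width=15, slack=2)
Line 5: ['bright', 'dolphin'] (min_width=14, slack=3)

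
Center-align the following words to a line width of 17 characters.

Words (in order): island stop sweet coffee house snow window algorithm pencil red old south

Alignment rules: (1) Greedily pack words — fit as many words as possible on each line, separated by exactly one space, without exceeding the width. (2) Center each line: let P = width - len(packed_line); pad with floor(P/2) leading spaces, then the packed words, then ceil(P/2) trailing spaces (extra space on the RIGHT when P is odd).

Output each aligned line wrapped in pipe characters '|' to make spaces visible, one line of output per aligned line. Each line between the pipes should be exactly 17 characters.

Answer: |island stop sweet|
|coffee house snow|
|window algorithm |
| pencil red old  |
|      south      |

Derivation:
Line 1: ['island', 'stop', 'sweet'] (min_width=17, slack=0)
Line 2: ['coffee', 'house', 'snow'] (min_width=17, slack=0)
Line 3: ['window', 'algorithm'] (min_width=16, slack=1)
Line 4: ['pencil', 'red', 'old'] (min_width=14, slack=3)
Line 5: ['south'] (min_width=5, slack=12)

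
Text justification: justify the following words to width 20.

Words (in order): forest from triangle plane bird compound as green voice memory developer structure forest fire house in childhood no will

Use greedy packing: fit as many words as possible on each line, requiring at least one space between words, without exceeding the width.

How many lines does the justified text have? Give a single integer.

Answer: 7

Derivation:
Line 1: ['forest', 'from', 'triangle'] (min_width=20, slack=0)
Line 2: ['plane', 'bird', 'compound'] (min_width=19, slack=1)
Line 3: ['as', 'green', 'voice'] (min_width=14, slack=6)
Line 4: ['memory', 'developer'] (min_width=16, slack=4)
Line 5: ['structure', 'forest'] (min_width=16, slack=4)
Line 6: ['fire', 'house', 'in'] (min_width=13, slack=7)
Line 7: ['childhood', 'no', 'will'] (min_width=17, slack=3)
Total lines: 7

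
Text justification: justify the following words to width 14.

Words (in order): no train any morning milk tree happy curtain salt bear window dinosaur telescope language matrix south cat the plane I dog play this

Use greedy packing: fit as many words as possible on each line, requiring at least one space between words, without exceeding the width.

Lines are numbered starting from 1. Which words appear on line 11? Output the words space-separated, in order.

Answer: I dog play

Derivation:
Line 1: ['no', 'train', 'any'] (min_width=12, slack=2)
Line 2: ['morning', 'milk'] (min_width=12, slack=2)
Line 3: ['tree', 'happy'] (min_width=10, slack=4)
Line 4: ['curtain', 'salt'] (min_width=12, slack=2)
Line 5: ['bear', 'window'] (min_width=11, slack=3)
Line 6: ['dinosaur'] (min_width=8, slack=6)
Line 7: ['telescope'] (min_width=9, slack=5)
Line 8: ['language'] (min_width=8, slack=6)
Line 9: ['matrix', 'south'] (min_width=12, slack=2)
Line 10: ['cat', 'the', 'plane'] (min_width=13, slack=1)
Line 11: ['I', 'dog', 'play'] (min_width=10, slack=4)
Line 12: ['this'] (min_width=4, slack=10)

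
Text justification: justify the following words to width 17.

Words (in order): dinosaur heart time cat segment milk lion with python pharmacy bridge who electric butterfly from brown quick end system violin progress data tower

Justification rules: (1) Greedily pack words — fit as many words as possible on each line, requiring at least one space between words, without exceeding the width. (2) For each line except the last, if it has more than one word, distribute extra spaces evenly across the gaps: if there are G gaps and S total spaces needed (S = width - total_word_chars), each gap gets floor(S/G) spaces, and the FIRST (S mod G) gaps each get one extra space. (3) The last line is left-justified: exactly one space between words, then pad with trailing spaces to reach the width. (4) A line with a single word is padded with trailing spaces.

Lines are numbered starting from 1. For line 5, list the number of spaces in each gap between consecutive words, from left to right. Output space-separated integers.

Answer: 8

Derivation:
Line 1: ['dinosaur', 'heart'] (min_width=14, slack=3)
Line 2: ['time', 'cat', 'segment'] (min_width=16, slack=1)
Line 3: ['milk', 'lion', 'with'] (min_width=14, slack=3)
Line 4: ['python', 'pharmacy'] (min_width=15, slack=2)
Line 5: ['bridge', 'who'] (min_width=10, slack=7)
Line 6: ['electric'] (min_width=8, slack=9)
Line 7: ['butterfly', 'from'] (min_width=14, slack=3)
Line 8: ['brown', 'quick', 'end'] (min_width=15, slack=2)
Line 9: ['system', 'violin'] (min_width=13, slack=4)
Line 10: ['progress', 'data'] (min_width=13, slack=4)
Line 11: ['tower'] (min_width=5, slack=12)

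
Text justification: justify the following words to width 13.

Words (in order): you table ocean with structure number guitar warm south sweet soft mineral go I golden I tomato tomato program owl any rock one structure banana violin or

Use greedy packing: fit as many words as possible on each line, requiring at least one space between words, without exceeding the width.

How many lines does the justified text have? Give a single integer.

Line 1: ['you', 'table'] (min_width=9, slack=4)
Line 2: ['ocean', 'with'] (min_width=10, slack=3)
Line 3: ['structure'] (min_width=9, slack=4)
Line 4: ['number', 'guitar'] (min_width=13, slack=0)
Line 5: ['warm', 'south'] (min_width=10, slack=3)
Line 6: ['sweet', 'soft'] (min_width=10, slack=3)
Line 7: ['mineral', 'go', 'I'] (min_width=12, slack=1)
Line 8: ['golden', 'I'] (min_width=8, slack=5)
Line 9: ['tomato', 'tomato'] (min_width=13, slack=0)
Line 10: ['program', 'owl'] (min_width=11, slack=2)
Line 11: ['any', 'rock', 'one'] (min_width=12, slack=1)
Line 12: ['structure'] (min_width=9, slack=4)
Line 13: ['banana', 'violin'] (min_width=13, slack=0)
Line 14: ['or'] (min_width=2, slack=11)
Total lines: 14

Answer: 14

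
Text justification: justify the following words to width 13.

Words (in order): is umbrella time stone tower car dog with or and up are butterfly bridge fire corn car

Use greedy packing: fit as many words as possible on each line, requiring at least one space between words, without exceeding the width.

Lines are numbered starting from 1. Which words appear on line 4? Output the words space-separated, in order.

Line 1: ['is', 'umbrella'] (min_width=11, slack=2)
Line 2: ['time', 'stone'] (min_width=10, slack=3)
Line 3: ['tower', 'car', 'dog'] (min_width=13, slack=0)
Line 4: ['with', 'or', 'and'] (min_width=11, slack=2)
Line 5: ['up', 'are'] (min_width=6, slack=7)
Line 6: ['butterfly'] (min_width=9, slack=4)
Line 7: ['bridge', 'fire'] (min_width=11, slack=2)
Line 8: ['corn', 'car'] (min_width=8, slack=5)

Answer: with or and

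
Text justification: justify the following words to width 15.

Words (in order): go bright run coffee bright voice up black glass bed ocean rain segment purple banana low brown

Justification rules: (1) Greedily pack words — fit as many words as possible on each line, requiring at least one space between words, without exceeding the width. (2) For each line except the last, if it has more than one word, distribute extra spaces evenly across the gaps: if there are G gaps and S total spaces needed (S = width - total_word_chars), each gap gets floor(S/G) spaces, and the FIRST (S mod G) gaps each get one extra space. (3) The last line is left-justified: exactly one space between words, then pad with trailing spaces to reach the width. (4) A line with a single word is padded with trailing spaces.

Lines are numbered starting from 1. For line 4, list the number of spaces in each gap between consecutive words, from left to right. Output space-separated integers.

Answer: 1 1

Derivation:
Line 1: ['go', 'bright', 'run'] (min_width=13, slack=2)
Line 2: ['coffee', 'bright'] (min_width=13, slack=2)
Line 3: ['voice', 'up', 'black'] (min_width=14, slack=1)
Line 4: ['glass', 'bed', 'ocean'] (min_width=15, slack=0)
Line 5: ['rain', 'segment'] (min_width=12, slack=3)
Line 6: ['purple', 'banana'] (min_width=13, slack=2)
Line 7: ['low', 'brown'] (min_width=9, slack=6)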